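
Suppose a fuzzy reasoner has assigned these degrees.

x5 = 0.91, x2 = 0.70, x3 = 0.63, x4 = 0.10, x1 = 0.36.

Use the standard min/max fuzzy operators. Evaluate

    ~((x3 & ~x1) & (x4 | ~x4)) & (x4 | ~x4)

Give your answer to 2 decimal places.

~x1 = 1 − 0.36 = 0.64
x3 & ~x1 = min(a, b) on (0.63, 0.64) = 0.63
~x4 = 1 − 0.10 = 0.90
x4 | ~x4 = max(a, b) on (0.10, 0.90) = 0.90
(x3 & ~x1) & (x4 | ~x4) = min(a, b) on (0.63, 0.90) = 0.63
~((x3 & ~x1) & (x4 | ~x4)) = 1 − 0.63 = 0.37
~x4 = 1 − 0.10 = 0.90
x4 | ~x4 = max(a, b) on (0.10, 0.90) = 0.90
~((x3 & ~x1) & (x4 | ~x4)) & (x4 | ~x4) = min(a, b) on (0.37, 0.90) = 0.37

0.37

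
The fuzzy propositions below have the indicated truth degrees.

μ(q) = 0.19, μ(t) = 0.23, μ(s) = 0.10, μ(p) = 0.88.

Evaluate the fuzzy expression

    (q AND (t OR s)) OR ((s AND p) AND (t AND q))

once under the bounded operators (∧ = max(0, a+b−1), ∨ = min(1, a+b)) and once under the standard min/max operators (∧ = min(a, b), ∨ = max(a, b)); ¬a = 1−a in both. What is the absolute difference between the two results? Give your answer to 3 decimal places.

Under bounded:
  t OR s = min(1, a+b) on (0.23, 0.10) = 0.33
  q AND (t OR s) = max(0, a+b−1) on (0.19, 0.33) = 0.00
  s AND p = max(0, a+b−1) on (0.10, 0.88) = 0.00
  t AND q = max(0, a+b−1) on (0.23, 0.19) = 0.00
  (s AND p) AND (t AND q) = max(0, a+b−1) on (0.00, 0.00) = 0.00
  (q AND (t OR s)) OR ((s AND p) AND (t AND q)) = min(1, a+b) on (0.00, 0.00) = 0.00
  → value = 0.0000
Under standard min/max:
  t OR s = max(a, b) on (0.23, 0.10) = 0.23
  q AND (t OR s) = min(a, b) on (0.19, 0.23) = 0.19
  s AND p = min(a, b) on (0.10, 0.88) = 0.10
  t AND q = min(a, b) on (0.23, 0.19) = 0.19
  (s AND p) AND (t AND q) = min(a, b) on (0.10, 0.19) = 0.10
  (q AND (t OR s)) OR ((s AND p) AND (t AND q)) = max(a, b) on (0.19, 0.10) = 0.19
  → value = 0.1900
|0.0000 − 0.1900| = 0.190

0.190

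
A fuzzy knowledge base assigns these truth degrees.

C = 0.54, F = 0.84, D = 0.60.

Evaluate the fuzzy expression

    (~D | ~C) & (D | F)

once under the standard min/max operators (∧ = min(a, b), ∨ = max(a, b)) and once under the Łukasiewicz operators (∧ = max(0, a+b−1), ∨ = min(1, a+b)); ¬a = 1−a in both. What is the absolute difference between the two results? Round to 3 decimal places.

0.400

Under standard min/max:
  ~D = 1 − 0.60 = 0.40
  ~C = 1 − 0.54 = 0.46
  ~D | ~C = max(a, b) on (0.40, 0.46) = 0.46
  D | F = max(a, b) on (0.60, 0.84) = 0.84
  (~D | ~C) & (D | F) = min(a, b) on (0.46, 0.84) = 0.46
  → value = 0.4600
Under Łukasiewicz:
  ~D = 1 − 0.60 = 0.40
  ~C = 1 − 0.54 = 0.46
  ~D | ~C = min(1, a+b) on (0.40, 0.46) = 0.86
  D | F = min(1, a+b) on (0.60, 0.84) = 1.00
  (~D | ~C) & (D | F) = max(0, a+b−1) on (0.86, 1.00) = 0.86
  → value = 0.8600
|0.4600 − 0.8600| = 0.400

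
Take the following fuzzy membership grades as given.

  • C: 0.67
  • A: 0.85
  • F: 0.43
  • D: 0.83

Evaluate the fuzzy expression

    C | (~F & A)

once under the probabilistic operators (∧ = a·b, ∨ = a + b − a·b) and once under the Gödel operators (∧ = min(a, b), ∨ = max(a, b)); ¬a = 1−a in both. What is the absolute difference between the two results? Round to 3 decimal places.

0.160

Under probabilistic:
  ~F = 1 − 0.4300 = 0.5700
  ~F & A = a·b on (0.5700, 0.8500) = 0.4845
  C | (~F & A) = a + b − a·b on (0.6700, 0.4845) = 0.8299
  → value = 0.8299
Under Gödel:
  ~F = 1 − 0.43 = 0.57
  ~F & A = min(a, b) on (0.57, 0.85) = 0.57
  C | (~F & A) = max(a, b) on (0.67, 0.57) = 0.67
  → value = 0.6700
|0.8299 − 0.6700| = 0.160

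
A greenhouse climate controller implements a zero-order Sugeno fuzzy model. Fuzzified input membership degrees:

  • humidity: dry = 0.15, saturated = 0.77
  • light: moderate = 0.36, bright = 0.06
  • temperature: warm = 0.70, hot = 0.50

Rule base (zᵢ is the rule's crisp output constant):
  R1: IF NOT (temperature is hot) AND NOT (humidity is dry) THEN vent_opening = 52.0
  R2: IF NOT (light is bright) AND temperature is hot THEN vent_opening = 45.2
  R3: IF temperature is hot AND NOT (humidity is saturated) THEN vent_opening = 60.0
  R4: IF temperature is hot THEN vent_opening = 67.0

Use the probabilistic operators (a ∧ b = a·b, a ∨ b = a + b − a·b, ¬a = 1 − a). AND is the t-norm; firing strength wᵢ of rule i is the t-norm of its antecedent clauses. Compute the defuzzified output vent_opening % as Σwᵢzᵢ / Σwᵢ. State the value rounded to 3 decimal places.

55.460

R1 (z=52.0): ¬hot=1−0.50=0.50, ¬dry=1−0.15=0.85; AND[a·b] → w = 0.4250
R2 (z=45.2): ¬bright=1−0.06=0.94, hot=0.50; AND[a·b] → w = 0.4700
R3 (z=60.0): hot=0.50, ¬saturated=1−0.77=0.23; AND[a·b] → w = 0.1150
R4 (z=67.0): hot=0.50 → w = 0.5000
Weighted average = (0.4250·52.0 + 0.4700·45.2 + 0.1150·60.0 + 0.5000·67.0) / (0.4250 + 0.4700 + 0.1150 + 0.5000)
  = 83.7440 / 1.5100 = 55.460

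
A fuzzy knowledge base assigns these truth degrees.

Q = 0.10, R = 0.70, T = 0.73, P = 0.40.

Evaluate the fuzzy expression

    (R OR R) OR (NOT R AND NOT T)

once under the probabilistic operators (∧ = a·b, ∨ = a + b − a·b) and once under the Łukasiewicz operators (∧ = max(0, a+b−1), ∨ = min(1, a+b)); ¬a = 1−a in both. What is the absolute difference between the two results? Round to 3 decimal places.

Under probabilistic:
  R OR R = a + b − a·b on (0.7000, 0.7000) = 0.9100
  NOT R = 1 − 0.7000 = 0.3000
  NOT T = 1 − 0.7300 = 0.2700
  NOT R AND NOT T = a·b on (0.3000, 0.2700) = 0.0810
  (R OR R) OR (NOT R AND NOT T) = a + b − a·b on (0.9100, 0.0810) = 0.9173
  → value = 0.9173
Under Łukasiewicz:
  R OR R = min(1, a+b) on (0.70, 0.70) = 1.00
  NOT R = 1 − 0.70 = 0.30
  NOT T = 1 − 0.73 = 0.27
  NOT R AND NOT T = max(0, a+b−1) on (0.30, 0.27) = 0.00
  (R OR R) OR (NOT R AND NOT T) = min(1, a+b) on (1.00, 0.00) = 1.00
  → value = 1.0000
|0.9173 − 1.0000| = 0.083

0.083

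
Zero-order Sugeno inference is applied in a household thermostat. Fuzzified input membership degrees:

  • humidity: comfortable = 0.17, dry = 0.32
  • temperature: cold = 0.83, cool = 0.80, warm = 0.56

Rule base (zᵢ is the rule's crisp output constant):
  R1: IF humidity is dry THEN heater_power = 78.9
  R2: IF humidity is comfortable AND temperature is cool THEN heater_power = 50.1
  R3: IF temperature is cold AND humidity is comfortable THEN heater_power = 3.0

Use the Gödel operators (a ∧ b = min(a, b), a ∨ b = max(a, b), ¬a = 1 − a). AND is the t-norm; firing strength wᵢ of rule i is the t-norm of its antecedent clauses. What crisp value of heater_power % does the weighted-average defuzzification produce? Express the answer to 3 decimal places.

R1 (z=78.9): dry=0.32 → w = 0.32
R2 (z=50.1): comfortable=0.17, cool=0.80; AND[min(a, b)] → w = 0.17
R3 (z=3.0): cold=0.83, comfortable=0.17; AND[min(a, b)] → w = 0.17
Weighted average = (0.32·78.9 + 0.17·50.1 + 0.17·3.0) / (0.32 + 0.17 + 0.17)
  = 34.2750 / 0.6600 = 51.932

51.932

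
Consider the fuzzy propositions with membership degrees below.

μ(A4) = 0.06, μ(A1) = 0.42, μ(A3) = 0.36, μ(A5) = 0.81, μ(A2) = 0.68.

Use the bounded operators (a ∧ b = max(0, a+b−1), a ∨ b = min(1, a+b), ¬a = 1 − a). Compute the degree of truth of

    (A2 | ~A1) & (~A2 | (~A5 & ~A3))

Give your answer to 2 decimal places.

~A1 = 1 − 0.42 = 0.58
A2 | ~A1 = min(1, a+b) on (0.68, 0.58) = 1.00
~A2 = 1 − 0.68 = 0.32
~A5 = 1 − 0.81 = 0.19
~A3 = 1 − 0.36 = 0.64
~A5 & ~A3 = max(0, a+b−1) on (0.19, 0.64) = 0.00
~A2 | (~A5 & ~A3) = min(1, a+b) on (0.32, 0.00) = 0.32
(A2 | ~A1) & (~A2 | (~A5 & ~A3)) = max(0, a+b−1) on (1.00, 0.32) = 0.32

0.32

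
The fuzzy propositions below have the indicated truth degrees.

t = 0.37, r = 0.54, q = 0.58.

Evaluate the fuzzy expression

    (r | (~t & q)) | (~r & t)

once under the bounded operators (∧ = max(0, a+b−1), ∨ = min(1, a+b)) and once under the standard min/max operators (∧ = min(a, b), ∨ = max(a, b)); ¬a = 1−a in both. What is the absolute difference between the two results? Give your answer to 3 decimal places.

0.170

Under bounded:
  ~t = 1 − 0.37 = 0.63
  ~t & q = max(0, a+b−1) on (0.63, 0.58) = 0.21
  r | (~t & q) = min(1, a+b) on (0.54, 0.21) = 0.75
  ~r = 1 − 0.54 = 0.46
  ~r & t = max(0, a+b−1) on (0.46, 0.37) = 0.00
  (r | (~t & q)) | (~r & t) = min(1, a+b) on (0.75, 0.00) = 0.75
  → value = 0.7500
Under standard min/max:
  ~t = 1 − 0.37 = 0.63
  ~t & q = min(a, b) on (0.63, 0.58) = 0.58
  r | (~t & q) = max(a, b) on (0.54, 0.58) = 0.58
  ~r = 1 − 0.54 = 0.46
  ~r & t = min(a, b) on (0.46, 0.37) = 0.37
  (r | (~t & q)) | (~r & t) = max(a, b) on (0.58, 0.37) = 0.58
  → value = 0.5800
|0.7500 − 0.5800| = 0.170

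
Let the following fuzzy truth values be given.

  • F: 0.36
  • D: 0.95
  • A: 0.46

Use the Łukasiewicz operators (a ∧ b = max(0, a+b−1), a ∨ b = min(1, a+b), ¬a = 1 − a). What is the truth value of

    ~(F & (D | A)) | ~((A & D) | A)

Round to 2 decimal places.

D | A = min(1, a+b) on (0.95, 0.46) = 1.00
F & (D | A) = max(0, a+b−1) on (0.36, 1.00) = 0.36
~(F & (D | A)) = 1 − 0.36 = 0.64
A & D = max(0, a+b−1) on (0.46, 0.95) = 0.41
(A & D) | A = min(1, a+b) on (0.41, 0.46) = 0.87
~((A & D) | A) = 1 − 0.87 = 0.13
~(F & (D | A)) | ~((A & D) | A) = min(1, a+b) on (0.64, 0.13) = 0.77

0.77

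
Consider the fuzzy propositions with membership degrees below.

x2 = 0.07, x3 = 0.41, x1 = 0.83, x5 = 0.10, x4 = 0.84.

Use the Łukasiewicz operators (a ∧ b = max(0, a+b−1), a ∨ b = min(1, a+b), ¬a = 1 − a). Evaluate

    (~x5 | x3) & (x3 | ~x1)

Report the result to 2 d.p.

~x5 = 1 − 0.10 = 0.90
~x5 | x3 = min(1, a+b) on (0.90, 0.41) = 1.00
~x1 = 1 − 0.83 = 0.17
x3 | ~x1 = min(1, a+b) on (0.41, 0.17) = 0.58
(~x5 | x3) & (x3 | ~x1) = max(0, a+b−1) on (1.00, 0.58) = 0.58

0.58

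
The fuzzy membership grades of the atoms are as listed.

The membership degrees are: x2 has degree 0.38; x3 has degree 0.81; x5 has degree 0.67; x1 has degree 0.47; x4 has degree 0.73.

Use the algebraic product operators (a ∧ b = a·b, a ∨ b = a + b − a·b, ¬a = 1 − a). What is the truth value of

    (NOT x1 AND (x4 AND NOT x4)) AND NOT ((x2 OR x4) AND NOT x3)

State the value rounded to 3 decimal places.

0.088

NOT x1 = 1 − 0.4700 = 0.5300
NOT x4 = 1 − 0.7300 = 0.2700
x4 AND NOT x4 = a·b on (0.7300, 0.2700) = 0.1971
NOT x1 AND (x4 AND NOT x4) = a·b on (0.5300, 0.1971) = 0.1045
x2 OR x4 = a + b − a·b on (0.3800, 0.7300) = 0.8326
NOT x3 = 1 − 0.8100 = 0.1900
(x2 OR x4) AND NOT x3 = a·b on (0.8326, 0.1900) = 0.1582
NOT ((x2 OR x4) AND NOT x3) = 1 − 0.1582 = 0.8418
(NOT x1 AND (x4 AND NOT x4)) AND NOT ((x2 OR x4) AND NOT x3) = a·b on (0.1045, 0.8418) = 0.0879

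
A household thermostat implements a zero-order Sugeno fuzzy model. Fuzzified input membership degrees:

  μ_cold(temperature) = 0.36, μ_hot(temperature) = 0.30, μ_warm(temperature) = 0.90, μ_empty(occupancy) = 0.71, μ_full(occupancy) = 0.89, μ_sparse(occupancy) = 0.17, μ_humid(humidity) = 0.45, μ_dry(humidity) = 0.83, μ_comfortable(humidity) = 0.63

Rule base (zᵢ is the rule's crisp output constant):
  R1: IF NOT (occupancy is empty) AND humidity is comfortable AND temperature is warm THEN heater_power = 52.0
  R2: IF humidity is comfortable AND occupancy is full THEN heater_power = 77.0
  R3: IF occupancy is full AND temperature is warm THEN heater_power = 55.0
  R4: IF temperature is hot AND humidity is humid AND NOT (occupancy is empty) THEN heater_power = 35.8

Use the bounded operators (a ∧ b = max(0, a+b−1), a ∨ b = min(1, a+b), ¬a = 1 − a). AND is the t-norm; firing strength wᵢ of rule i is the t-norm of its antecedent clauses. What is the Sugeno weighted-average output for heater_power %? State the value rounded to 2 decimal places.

R1 (z=52.0): ¬empty=1−0.71=0.29, comfortable=0.63, warm=0.90; AND[max(0, a+b−1)] → w = 0.00
R2 (z=77.0): comfortable=0.63, full=0.89; AND[max(0, a+b−1)] → w = 0.52
R3 (z=55.0): full=0.89, warm=0.90; AND[max(0, a+b−1)] → w = 0.79
R4 (z=35.8): hot=0.30, humid=0.45, ¬empty=1−0.71=0.29; AND[max(0, a+b−1)] → w = 0.00
Weighted average = (0.00·52.0 + 0.52·77.0 + 0.79·55.0 + 0.00·35.8) / (0.00 + 0.52 + 0.79 + 0.00)
  = 83.4900 / 1.3100 = 63.73

63.73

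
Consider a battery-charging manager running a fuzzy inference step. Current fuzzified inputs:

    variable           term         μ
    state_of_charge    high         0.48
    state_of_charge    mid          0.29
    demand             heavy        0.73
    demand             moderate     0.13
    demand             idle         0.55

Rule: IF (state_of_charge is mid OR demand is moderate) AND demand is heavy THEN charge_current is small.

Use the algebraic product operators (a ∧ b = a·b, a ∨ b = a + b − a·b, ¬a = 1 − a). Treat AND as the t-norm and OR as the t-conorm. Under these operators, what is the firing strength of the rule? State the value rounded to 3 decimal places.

firing strength: (mid=0.29 OR moderate=0.13) = 0.3823; AND[a·b] with heavy=0.73 → w = 0.2791

0.279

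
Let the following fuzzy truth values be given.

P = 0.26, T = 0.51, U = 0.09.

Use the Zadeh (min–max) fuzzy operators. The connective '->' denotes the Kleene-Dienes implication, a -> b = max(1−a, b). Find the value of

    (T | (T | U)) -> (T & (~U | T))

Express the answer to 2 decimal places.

0.51

T | U = max(a, b) on (0.51, 0.09) = 0.51
T | (T | U) = max(a, b) on (0.51, 0.51) = 0.51
~U = 1 − 0.09 = 0.91
~U | T = max(a, b) on (0.91, 0.51) = 0.91
T & (~U | T) = min(a, b) on (0.51, 0.91) = 0.51
(T | (T | U)) -> (T & (~U | T))  [Kleene-Dienes: max(1−a, b)] with a=0.51, b=0.51 → 0.51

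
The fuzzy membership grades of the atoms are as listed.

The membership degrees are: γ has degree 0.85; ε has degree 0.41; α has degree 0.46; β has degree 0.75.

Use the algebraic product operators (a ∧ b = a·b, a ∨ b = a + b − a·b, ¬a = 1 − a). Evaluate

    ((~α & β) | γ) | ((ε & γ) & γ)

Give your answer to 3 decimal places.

~α = 1 − 0.4600 = 0.5400
~α & β = a·b on (0.5400, 0.7500) = 0.4050
(~α & β) | γ = a + b − a·b on (0.4050, 0.8500) = 0.9107
ε & γ = a·b on (0.4100, 0.8500) = 0.3485
(ε & γ) & γ = a·b on (0.3485, 0.8500) = 0.2962
((~α & β) | γ) | ((ε & γ) & γ) = a + b − a·b on (0.9107, 0.2962) = 0.9372

0.937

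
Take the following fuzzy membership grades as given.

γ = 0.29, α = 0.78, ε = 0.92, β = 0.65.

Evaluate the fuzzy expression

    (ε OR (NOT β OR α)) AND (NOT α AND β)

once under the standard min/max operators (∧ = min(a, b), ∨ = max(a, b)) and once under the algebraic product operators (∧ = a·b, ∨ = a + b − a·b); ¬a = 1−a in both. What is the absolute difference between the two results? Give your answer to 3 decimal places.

0.079

Under standard min/max:
  NOT β = 1 − 0.65 = 0.35
  NOT β OR α = max(a, b) on (0.35, 0.78) = 0.78
  ε OR (NOT β OR α) = max(a, b) on (0.92, 0.78) = 0.92
  NOT α = 1 − 0.78 = 0.22
  NOT α AND β = min(a, b) on (0.22, 0.65) = 0.22
  (ε OR (NOT β OR α)) AND (NOT α AND β) = min(a, b) on (0.92, 0.22) = 0.22
  → value = 0.2200
Under algebraic product:
  NOT β = 1 − 0.6500 = 0.3500
  NOT β OR α = a + b − a·b on (0.3500, 0.7800) = 0.8570
  ε OR (NOT β OR α) = a + b − a·b on (0.9200, 0.8570) = 0.9886
  NOT α = 1 − 0.7800 = 0.2200
  NOT α AND β = a·b on (0.2200, 0.6500) = 0.1430
  (ε OR (NOT β OR α)) AND (NOT α AND β) = a·b on (0.9886, 0.1430) = 0.1414
  → value = 0.1414
|0.2200 − 0.1414| = 0.079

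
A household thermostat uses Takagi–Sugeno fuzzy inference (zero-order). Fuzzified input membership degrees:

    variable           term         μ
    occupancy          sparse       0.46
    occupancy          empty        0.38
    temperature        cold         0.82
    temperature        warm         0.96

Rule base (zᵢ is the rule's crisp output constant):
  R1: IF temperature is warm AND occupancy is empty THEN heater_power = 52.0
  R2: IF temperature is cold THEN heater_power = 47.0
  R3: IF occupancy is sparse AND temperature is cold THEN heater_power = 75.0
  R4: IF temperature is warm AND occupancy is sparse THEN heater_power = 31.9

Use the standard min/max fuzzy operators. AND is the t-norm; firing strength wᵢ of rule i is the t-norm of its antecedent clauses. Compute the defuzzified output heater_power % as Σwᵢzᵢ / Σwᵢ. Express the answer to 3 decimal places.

R1 (z=52.0): warm=0.96, empty=0.38; AND[min(a, b)] → w = 0.38
R2 (z=47.0): cold=0.82 → w = 0.82
R3 (z=75.0): sparse=0.46, cold=0.82; AND[min(a, b)] → w = 0.46
R4 (z=31.9): warm=0.96, sparse=0.46; AND[min(a, b)] → w = 0.46
Weighted average = (0.38·52.0 + 0.82·47.0 + 0.46·75.0 + 0.46·31.9) / (0.38 + 0.82 + 0.46 + 0.46)
  = 107.4740 / 2.1200 = 50.695

50.695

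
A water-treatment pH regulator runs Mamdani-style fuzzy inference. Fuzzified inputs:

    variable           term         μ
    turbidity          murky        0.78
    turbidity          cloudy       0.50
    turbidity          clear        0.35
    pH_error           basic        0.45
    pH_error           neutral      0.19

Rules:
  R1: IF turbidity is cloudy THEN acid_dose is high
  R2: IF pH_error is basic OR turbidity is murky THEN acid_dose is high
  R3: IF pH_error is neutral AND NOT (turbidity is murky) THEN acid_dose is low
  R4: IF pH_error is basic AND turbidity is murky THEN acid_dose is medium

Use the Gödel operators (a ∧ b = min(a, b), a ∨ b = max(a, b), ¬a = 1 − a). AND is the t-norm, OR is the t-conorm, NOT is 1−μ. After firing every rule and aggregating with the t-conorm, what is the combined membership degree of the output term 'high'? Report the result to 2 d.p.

R1: cloudy=0.50 → w = 0.50
R2: basic=0.45, murky=0.78; OR[max(a, b)] → w = 0.78
R3: neutral=0.19, ¬murky=1−0.78=0.22; AND[min(a, b)] → w = 0.19
R4: basic=0.45, murky=0.78; AND[min(a, b)] → w = 0.45
Rules with consequent 'high': {R1, R2} → strengths 0.50, 0.78
Aggregate via t-conorm [max(a, b)]: 0.78

0.78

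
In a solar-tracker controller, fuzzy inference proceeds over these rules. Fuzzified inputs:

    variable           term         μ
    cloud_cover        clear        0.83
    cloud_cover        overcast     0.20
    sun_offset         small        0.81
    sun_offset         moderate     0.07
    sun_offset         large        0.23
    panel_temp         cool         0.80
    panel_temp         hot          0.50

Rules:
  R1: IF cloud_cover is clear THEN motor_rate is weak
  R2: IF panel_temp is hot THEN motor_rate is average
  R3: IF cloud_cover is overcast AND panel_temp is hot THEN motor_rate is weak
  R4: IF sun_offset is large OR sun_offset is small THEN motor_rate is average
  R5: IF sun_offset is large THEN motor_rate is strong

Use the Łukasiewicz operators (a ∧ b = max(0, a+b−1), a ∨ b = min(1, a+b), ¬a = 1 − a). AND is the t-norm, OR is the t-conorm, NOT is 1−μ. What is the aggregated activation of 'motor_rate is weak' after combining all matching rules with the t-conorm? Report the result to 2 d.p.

0.83

R1: clear=0.83 → w = 0.83
R2: hot=0.50 → w = 0.50
R3: overcast=0.20, hot=0.50; AND[max(0, a+b−1)] → w = 0.00
R4: large=0.23, small=0.81; OR[min(1, a+b)] → w = 1.00
R5: large=0.23 → w = 0.23
Rules with consequent 'weak': {R1, R3} → strengths 0.83, 0.00
Aggregate via t-conorm [min(1, a+b)]: 0.83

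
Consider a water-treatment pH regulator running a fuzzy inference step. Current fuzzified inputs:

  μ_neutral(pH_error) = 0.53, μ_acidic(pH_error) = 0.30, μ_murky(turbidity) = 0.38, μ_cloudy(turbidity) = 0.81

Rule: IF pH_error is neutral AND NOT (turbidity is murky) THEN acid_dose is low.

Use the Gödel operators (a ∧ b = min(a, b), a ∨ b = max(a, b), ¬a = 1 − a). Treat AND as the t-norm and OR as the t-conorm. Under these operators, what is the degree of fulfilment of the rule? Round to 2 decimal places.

0.53

firing strength: neutral=0.53, ¬murky=1−0.38=0.62; AND[min(a, b)] → w = 0.53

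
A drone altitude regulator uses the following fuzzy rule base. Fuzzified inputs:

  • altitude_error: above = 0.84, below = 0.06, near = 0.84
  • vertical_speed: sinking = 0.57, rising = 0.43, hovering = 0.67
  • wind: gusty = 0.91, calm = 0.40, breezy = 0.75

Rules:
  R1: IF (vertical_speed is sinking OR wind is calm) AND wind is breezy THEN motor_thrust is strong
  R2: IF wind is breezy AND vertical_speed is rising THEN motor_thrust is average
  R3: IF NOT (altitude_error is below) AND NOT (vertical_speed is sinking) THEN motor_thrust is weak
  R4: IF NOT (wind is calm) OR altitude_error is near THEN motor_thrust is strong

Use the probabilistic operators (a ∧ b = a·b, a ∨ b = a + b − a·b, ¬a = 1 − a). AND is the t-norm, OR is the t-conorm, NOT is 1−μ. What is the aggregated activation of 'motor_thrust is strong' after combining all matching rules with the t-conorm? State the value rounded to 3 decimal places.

R1: (sinking=0.57 OR calm=0.40) = 0.7420; AND[a·b] with breezy=0.75 → w = 0.5565
R2: breezy=0.75, rising=0.43; AND[a·b] → w = 0.3225
R3: ¬below=1−0.06=0.94, ¬sinking=1−0.57=0.43; AND[a·b] → w = 0.4042
R4: ¬calm=1−0.40=0.60, near=0.84; OR[a + b − a·b] → w = 0.9360
Rules with consequent 'strong': {R1, R4} → strengths 0.5565, 0.9360
Aggregate via t-conorm [a + b − a·b]: 0.9716

0.972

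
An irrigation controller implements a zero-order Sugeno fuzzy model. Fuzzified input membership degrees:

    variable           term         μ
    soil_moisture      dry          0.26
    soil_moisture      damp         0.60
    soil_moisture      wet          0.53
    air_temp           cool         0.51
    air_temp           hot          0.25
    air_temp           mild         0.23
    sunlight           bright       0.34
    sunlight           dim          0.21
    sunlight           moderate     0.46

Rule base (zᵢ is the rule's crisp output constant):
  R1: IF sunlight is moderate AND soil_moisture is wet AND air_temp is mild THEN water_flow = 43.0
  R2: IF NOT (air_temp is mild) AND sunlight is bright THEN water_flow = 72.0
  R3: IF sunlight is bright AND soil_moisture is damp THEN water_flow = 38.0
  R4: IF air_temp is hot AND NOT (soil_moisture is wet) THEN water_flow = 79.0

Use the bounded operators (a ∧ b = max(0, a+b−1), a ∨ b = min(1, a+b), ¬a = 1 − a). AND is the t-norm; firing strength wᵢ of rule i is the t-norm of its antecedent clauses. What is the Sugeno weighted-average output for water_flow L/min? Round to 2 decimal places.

72.00

R1 (z=43.0): moderate=0.46, wet=0.53, mild=0.23; AND[max(0, a+b−1)] → w = 0.00
R2 (z=72.0): ¬mild=1−0.23=0.77, bright=0.34; AND[max(0, a+b−1)] → w = 0.11
R3 (z=38.0): bright=0.34, damp=0.60; AND[max(0, a+b−1)] → w = 0.00
R4 (z=79.0): hot=0.25, ¬wet=1−0.53=0.47; AND[max(0, a+b−1)] → w = 0.00
Weighted average = (0.00·43.0 + 0.11·72.0 + 0.00·38.0 + 0.00·79.0) / (0.00 + 0.11 + 0.00 + 0.00)
  = 7.9200 / 0.1100 = 72.00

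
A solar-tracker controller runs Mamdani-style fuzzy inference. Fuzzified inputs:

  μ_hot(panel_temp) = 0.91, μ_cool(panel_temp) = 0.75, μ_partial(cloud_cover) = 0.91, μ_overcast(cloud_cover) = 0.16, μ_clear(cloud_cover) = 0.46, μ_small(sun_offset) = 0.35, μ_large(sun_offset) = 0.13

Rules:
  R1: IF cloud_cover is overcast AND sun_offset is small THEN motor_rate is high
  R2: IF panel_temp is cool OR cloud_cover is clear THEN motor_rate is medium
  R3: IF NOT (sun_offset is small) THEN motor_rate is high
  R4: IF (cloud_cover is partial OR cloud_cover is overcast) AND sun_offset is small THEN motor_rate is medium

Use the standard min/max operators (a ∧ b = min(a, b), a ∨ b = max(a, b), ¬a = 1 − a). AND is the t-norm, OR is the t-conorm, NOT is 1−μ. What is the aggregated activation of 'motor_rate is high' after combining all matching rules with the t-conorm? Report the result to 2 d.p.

R1: overcast=0.16, small=0.35; AND[min(a, b)] → w = 0.16
R2: cool=0.75, clear=0.46; OR[max(a, b)] → w = 0.75
R3: ¬small=1−0.35=0.65 → w = 0.65
R4: (partial=0.91 OR overcast=0.16) = 0.91; AND[min(a, b)] with small=0.35 → w = 0.35
Rules with consequent 'high': {R1, R3} → strengths 0.16, 0.65
Aggregate via t-conorm [max(a, b)]: 0.65

0.65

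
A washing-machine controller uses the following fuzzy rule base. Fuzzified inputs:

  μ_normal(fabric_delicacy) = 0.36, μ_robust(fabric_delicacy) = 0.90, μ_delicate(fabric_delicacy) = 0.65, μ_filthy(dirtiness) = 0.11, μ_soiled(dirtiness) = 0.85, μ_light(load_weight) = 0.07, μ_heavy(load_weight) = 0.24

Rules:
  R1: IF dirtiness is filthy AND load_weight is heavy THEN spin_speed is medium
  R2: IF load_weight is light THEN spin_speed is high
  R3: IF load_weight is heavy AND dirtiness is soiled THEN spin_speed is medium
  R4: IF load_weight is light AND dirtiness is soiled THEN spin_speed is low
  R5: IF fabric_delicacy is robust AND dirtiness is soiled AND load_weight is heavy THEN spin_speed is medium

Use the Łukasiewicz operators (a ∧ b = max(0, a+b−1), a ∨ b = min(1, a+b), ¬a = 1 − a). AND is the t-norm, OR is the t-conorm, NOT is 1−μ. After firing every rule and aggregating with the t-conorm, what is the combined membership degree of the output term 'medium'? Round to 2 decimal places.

0.09

R1: filthy=0.11, heavy=0.24; AND[max(0, a+b−1)] → w = 0.00
R2: light=0.07 → w = 0.07
R3: heavy=0.24, soiled=0.85; AND[max(0, a+b−1)] → w = 0.09
R4: light=0.07, soiled=0.85; AND[max(0, a+b−1)] → w = 0.00
R5: robust=0.90, soiled=0.85, heavy=0.24; AND[max(0, a+b−1)] → w = 0.00
Rules with consequent 'medium': {R1, R3, R5} → strengths 0.00, 0.09, 0.00
Aggregate via t-conorm [min(1, a+b)]: 0.09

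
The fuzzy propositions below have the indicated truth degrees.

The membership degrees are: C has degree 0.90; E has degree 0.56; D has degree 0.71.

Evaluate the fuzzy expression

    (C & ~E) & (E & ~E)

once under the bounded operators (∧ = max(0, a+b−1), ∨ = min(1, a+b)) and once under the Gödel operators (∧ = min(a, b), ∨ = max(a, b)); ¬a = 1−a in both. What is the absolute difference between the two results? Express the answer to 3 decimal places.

Under bounded:
  ~E = 1 − 0.56 = 0.44
  C & ~E = max(0, a+b−1) on (0.90, 0.44) = 0.34
  ~E = 1 − 0.56 = 0.44
  E & ~E = max(0, a+b−1) on (0.56, 0.44) = 0.00
  (C & ~E) & (E & ~E) = max(0, a+b−1) on (0.34, 0.00) = 0.00
  → value = 0.0000
Under Gödel:
  ~E = 1 − 0.56 = 0.44
  C & ~E = min(a, b) on (0.90, 0.44) = 0.44
  ~E = 1 − 0.56 = 0.44
  E & ~E = min(a, b) on (0.56, 0.44) = 0.44
  (C & ~E) & (E & ~E) = min(a, b) on (0.44, 0.44) = 0.44
  → value = 0.4400
|0.0000 − 0.4400| = 0.440

0.440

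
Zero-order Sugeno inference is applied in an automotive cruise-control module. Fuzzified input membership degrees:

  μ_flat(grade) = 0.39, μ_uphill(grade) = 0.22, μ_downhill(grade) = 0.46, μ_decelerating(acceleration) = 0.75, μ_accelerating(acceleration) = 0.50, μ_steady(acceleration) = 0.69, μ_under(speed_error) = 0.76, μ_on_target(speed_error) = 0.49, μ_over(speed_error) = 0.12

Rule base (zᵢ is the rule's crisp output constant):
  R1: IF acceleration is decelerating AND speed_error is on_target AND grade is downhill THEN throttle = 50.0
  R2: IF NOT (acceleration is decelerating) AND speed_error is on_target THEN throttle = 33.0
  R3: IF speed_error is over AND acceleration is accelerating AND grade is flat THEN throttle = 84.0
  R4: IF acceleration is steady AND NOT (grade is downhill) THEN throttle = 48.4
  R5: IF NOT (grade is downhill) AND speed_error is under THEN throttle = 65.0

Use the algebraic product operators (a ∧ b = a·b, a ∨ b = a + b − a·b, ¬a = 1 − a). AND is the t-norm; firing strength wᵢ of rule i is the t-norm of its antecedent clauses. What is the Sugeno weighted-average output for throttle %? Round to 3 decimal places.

53.892

R1 (z=50.0): decelerating=0.75, on_target=0.49, downhill=0.46; AND[a·b] → w = 0.1691
R2 (z=33.0): ¬decelerating=1−0.75=0.25, on_target=0.49; AND[a·b] → w = 0.1225
R3 (z=84.0): over=0.12, accelerating=0.50, flat=0.39; AND[a·b] → w = 0.0234
R4 (z=48.4): steady=0.69, ¬downhill=1−0.46=0.54; AND[a·b] → w = 0.3726
R5 (z=65.0): ¬downhill=1−0.46=0.54, under=0.76; AND[a·b] → w = 0.4104
Weighted average = (0.1691·50.0 + 0.1225·33.0 + 0.0234·84.0 + 0.3726·48.4 + 0.4104·65.0) / (0.1691 + 0.1225 + 0.0234 + 0.3726 + 0.4104)
  = 59.1704 / 1.0979 = 53.892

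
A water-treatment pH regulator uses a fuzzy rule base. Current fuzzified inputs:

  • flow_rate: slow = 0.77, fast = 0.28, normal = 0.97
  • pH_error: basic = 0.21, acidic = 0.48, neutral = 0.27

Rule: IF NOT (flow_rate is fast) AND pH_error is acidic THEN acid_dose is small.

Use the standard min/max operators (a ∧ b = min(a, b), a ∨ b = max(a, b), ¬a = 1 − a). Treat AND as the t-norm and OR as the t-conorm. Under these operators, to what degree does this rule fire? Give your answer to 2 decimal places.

0.48

firing strength: ¬fast=1−0.28=0.72, acidic=0.48; AND[min(a, b)] → w = 0.48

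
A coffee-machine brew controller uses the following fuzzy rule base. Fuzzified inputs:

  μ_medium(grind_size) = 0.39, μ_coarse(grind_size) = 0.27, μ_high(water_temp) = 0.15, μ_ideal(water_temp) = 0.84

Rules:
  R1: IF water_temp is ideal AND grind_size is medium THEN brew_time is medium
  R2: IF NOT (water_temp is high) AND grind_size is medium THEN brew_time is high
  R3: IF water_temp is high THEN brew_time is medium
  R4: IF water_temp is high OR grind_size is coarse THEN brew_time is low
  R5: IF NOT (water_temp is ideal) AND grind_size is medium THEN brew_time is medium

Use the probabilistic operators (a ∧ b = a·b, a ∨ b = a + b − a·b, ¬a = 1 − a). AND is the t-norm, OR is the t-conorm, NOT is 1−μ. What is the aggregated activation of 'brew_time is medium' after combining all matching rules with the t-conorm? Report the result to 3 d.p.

R1: ideal=0.84, medium=0.39; AND[a·b] → w = 0.3276
R2: ¬high=1−0.15=0.85, medium=0.39; AND[a·b] → w = 0.3315
R3: high=0.15 → w = 0.1500
R4: high=0.15, coarse=0.27; OR[a + b − a·b] → w = 0.3795
R5: ¬ideal=1−0.84=0.16, medium=0.39; AND[a·b] → w = 0.0624
Rules with consequent 'medium': {R1, R3, R5} → strengths 0.3276, 0.1500, 0.0624
Aggregate via t-conorm [a + b − a·b]: 0.4641

0.464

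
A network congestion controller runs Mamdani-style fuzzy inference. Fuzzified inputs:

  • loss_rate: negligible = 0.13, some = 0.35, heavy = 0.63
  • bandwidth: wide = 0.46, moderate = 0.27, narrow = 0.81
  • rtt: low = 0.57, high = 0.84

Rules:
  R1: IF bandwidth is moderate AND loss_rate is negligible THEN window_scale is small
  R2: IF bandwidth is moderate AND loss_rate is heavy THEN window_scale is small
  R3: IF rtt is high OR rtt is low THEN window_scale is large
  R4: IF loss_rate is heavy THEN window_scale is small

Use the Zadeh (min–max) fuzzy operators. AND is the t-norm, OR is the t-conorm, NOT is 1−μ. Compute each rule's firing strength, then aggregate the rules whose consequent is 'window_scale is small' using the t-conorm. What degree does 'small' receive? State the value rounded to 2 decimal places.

0.63

R1: moderate=0.27, negligible=0.13; AND[min(a, b)] → w = 0.13
R2: moderate=0.27, heavy=0.63; AND[min(a, b)] → w = 0.27
R3: high=0.84, low=0.57; OR[max(a, b)] → w = 0.84
R4: heavy=0.63 → w = 0.63
Rules with consequent 'small': {R1, R2, R4} → strengths 0.13, 0.27, 0.63
Aggregate via t-conorm [max(a, b)]: 0.63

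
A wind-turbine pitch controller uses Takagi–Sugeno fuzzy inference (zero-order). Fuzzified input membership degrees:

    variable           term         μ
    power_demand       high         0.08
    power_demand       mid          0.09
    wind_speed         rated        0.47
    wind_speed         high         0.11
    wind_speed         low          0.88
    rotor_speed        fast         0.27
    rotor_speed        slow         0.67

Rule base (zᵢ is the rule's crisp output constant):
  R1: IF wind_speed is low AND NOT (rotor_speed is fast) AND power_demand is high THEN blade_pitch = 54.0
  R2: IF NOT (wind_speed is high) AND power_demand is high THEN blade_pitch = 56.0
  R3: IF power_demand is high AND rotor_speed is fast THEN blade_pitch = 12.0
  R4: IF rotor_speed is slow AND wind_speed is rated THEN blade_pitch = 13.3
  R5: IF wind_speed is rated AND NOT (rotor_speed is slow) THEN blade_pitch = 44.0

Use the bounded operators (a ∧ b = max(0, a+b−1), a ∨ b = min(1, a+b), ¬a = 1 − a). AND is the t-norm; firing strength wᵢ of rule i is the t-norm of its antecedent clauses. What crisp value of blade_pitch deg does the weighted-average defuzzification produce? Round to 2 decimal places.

13.30

R1 (z=54.0): low=0.88, ¬fast=1−0.27=0.73, high=0.08; AND[max(0, a+b−1)] → w = 0.00
R2 (z=56.0): ¬high=1−0.11=0.89, high=0.08; AND[max(0, a+b−1)] → w = 0.00
R3 (z=12.0): high=0.08, fast=0.27; AND[max(0, a+b−1)] → w = 0.00
R4 (z=13.3): slow=0.67, rated=0.47; AND[max(0, a+b−1)] → w = 0.14
R5 (z=44.0): rated=0.47, ¬slow=1−0.67=0.33; AND[max(0, a+b−1)] → w = 0.00
Weighted average = (0.00·54.0 + 0.00·56.0 + 0.00·12.0 + 0.14·13.3 + 0.00·44.0) / (0.00 + 0.00 + 0.00 + 0.14 + 0.00)
  = 1.8620 / 0.1400 = 13.30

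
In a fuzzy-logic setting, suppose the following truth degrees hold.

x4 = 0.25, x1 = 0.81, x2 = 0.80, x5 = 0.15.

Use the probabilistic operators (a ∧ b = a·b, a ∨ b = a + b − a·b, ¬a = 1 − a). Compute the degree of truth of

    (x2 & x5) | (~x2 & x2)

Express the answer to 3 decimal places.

x2 & x5 = a·b on (0.8000, 0.1500) = 0.1200
~x2 = 1 − 0.8000 = 0.2000
~x2 & x2 = a·b on (0.2000, 0.8000) = 0.1600
(x2 & x5) | (~x2 & x2) = a + b − a·b on (0.1200, 0.1600) = 0.2608

0.261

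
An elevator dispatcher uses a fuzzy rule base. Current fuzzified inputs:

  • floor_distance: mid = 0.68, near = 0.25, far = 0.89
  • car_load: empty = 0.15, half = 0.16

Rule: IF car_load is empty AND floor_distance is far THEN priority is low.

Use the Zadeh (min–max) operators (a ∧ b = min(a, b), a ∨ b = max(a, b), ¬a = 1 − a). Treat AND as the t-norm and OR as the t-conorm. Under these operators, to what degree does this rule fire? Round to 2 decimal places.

0.15

firing strength: empty=0.15, far=0.89; AND[min(a, b)] → w = 0.15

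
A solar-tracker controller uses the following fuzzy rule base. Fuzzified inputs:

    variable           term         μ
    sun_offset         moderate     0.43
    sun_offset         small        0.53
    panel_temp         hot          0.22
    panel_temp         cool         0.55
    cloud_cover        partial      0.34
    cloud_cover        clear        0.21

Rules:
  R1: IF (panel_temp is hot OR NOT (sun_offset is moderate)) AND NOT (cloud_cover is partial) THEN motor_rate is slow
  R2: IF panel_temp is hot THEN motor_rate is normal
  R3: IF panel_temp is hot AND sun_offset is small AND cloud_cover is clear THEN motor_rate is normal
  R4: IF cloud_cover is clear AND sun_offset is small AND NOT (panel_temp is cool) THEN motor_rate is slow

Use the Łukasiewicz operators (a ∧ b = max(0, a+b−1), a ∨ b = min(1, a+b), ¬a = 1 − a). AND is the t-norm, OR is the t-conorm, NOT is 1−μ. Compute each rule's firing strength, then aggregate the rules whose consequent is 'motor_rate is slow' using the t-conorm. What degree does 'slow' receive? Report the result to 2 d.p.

0.45

R1: (hot=0.22 OR ¬moderate=1−0.43=0.57) = 0.79; AND[max(0, a+b−1)] with ¬partial=1−0.34=0.66 → w = 0.45
R2: hot=0.22 → w = 0.22
R3: hot=0.22, small=0.53, clear=0.21; AND[max(0, a+b−1)] → w = 0.00
R4: clear=0.21, small=0.53, ¬cool=1−0.55=0.45; AND[max(0, a+b−1)] → w = 0.00
Rules with consequent 'slow': {R1, R4} → strengths 0.45, 0.00
Aggregate via t-conorm [min(1, a+b)]: 0.45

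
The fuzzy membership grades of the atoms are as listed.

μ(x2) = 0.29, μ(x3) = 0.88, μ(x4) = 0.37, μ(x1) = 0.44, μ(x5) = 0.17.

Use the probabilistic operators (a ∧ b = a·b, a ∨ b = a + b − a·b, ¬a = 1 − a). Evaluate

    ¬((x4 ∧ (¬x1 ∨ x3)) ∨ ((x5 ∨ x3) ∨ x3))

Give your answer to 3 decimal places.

¬x1 = 1 − 0.4400 = 0.5600
¬x1 ∨ x3 = a + b − a·b on (0.5600, 0.8800) = 0.9472
x4 ∧ (¬x1 ∨ x3) = a·b on (0.3700, 0.9472) = 0.3505
x5 ∨ x3 = a + b − a·b on (0.1700, 0.8800) = 0.9004
(x5 ∨ x3) ∨ x3 = a + b − a·b on (0.9004, 0.8800) = 0.9880
(x4 ∧ (¬x1 ∨ x3)) ∨ ((x5 ∨ x3) ∨ x3) = a + b − a·b on (0.3505, 0.9880) = 0.9922
¬((x4 ∧ (¬x1 ∨ x3)) ∨ ((x5 ∨ x3) ∨ x3)) = 1 − 0.9922 = 0.0078

0.008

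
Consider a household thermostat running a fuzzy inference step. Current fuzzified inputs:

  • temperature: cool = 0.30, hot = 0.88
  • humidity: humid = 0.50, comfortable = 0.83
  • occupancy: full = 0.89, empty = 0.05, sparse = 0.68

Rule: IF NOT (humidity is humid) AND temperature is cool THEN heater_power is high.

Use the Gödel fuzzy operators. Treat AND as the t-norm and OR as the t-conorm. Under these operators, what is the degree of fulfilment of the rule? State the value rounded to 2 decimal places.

firing strength: ¬humid=1−0.50=0.50, cool=0.30; AND[min(a, b)] → w = 0.30

0.30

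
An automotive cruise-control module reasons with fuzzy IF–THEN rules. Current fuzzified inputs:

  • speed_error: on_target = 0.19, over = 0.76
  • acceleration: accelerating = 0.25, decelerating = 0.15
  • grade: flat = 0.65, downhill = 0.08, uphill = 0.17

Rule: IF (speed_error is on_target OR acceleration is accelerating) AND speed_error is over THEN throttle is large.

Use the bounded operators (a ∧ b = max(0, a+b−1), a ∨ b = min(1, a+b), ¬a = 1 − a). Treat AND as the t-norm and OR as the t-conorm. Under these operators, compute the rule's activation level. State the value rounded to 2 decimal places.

firing strength: (on_target=0.19 OR accelerating=0.25) = 0.44; AND[max(0, a+b−1)] with over=0.76 → w = 0.20

0.20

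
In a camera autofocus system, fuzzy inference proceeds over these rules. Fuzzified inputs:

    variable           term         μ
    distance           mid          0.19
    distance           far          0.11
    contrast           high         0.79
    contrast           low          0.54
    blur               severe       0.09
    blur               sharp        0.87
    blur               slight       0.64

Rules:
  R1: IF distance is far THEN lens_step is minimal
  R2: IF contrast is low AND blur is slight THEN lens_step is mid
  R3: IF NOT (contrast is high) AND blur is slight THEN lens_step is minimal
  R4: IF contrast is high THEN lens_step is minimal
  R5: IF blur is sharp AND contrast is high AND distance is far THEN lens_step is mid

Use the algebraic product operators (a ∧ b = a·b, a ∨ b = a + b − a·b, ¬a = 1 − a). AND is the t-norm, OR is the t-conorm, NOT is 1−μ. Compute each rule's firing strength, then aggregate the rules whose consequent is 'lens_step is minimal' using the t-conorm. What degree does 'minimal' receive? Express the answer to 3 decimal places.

R1: far=0.11 → w = 0.1100
R2: low=0.54, slight=0.64; AND[a·b] → w = 0.3456
R3: ¬high=1−0.79=0.21, slight=0.64; AND[a·b] → w = 0.1344
R4: high=0.79 → w = 0.7900
R5: sharp=0.87, high=0.79, far=0.11; AND[a·b] → w = 0.0756
Rules with consequent 'minimal': {R1, R3, R4} → strengths 0.1100, 0.1344, 0.7900
Aggregate via t-conorm [a + b − a·b]: 0.8382

0.838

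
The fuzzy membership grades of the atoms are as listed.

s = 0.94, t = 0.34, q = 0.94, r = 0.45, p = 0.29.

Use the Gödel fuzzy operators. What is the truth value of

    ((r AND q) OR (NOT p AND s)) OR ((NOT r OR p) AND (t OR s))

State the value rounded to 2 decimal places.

0.71

r AND q = min(a, b) on (0.45, 0.94) = 0.45
NOT p = 1 − 0.29 = 0.71
NOT p AND s = min(a, b) on (0.71, 0.94) = 0.71
(r AND q) OR (NOT p AND s) = max(a, b) on (0.45, 0.71) = 0.71
NOT r = 1 − 0.45 = 0.55
NOT r OR p = max(a, b) on (0.55, 0.29) = 0.55
t OR s = max(a, b) on (0.34, 0.94) = 0.94
(NOT r OR p) AND (t OR s) = min(a, b) on (0.55, 0.94) = 0.55
((r AND q) OR (NOT p AND s)) OR ((NOT r OR p) AND (t OR s)) = max(a, b) on (0.71, 0.55) = 0.71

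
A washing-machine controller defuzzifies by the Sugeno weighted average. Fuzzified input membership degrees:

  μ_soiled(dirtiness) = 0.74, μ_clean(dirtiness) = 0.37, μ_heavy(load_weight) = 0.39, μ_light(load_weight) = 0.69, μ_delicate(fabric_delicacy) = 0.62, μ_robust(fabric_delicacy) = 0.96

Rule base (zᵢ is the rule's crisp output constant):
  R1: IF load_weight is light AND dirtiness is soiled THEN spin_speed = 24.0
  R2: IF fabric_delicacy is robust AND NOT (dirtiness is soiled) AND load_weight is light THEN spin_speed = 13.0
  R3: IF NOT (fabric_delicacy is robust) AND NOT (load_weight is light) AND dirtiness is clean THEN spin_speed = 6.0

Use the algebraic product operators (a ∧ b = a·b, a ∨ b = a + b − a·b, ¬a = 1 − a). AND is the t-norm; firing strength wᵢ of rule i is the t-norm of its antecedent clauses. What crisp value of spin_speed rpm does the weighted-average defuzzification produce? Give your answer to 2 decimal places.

R1 (z=24.0): light=0.69, soiled=0.74; AND[a·b] → w = 0.5106
R2 (z=13.0): robust=0.96, ¬soiled=1−0.74=0.26, light=0.69; AND[a·b] → w = 0.1722
R3 (z=6.0): ¬robust=1−0.96=0.04, ¬light=1−0.69=0.31, clean=0.37; AND[a·b] → w = 0.0046
Weighted average = (0.5106·24.0 + 0.1722·13.0 + 0.0046·6.0) / (0.5106 + 0.1722 + 0.0046)
  = 14.5208 / 0.6874 = 21.12

21.12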